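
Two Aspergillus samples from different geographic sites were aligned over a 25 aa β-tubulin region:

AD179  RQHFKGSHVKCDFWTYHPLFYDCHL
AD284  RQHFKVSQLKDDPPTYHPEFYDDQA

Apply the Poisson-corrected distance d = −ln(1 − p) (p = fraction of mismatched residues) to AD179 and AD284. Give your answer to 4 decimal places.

Differing sites — 6:G/V; 8:H/Q; 9:V/L; 11:C/D; 13:F/P; 14:W/P; 19:L/E; 23:C/D; 24:H/Q; 25:L/A.
p = 10/25 = 0.400000.
d = −ln(1 − 0.400000) = −ln(0.600000) = 0.5108.

0.5108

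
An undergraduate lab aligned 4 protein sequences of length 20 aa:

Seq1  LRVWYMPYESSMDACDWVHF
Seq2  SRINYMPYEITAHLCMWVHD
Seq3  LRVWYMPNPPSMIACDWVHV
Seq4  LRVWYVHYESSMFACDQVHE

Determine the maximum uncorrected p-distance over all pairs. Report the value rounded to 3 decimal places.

Pairwise Hamming distances:
  Seq1 vs Seq2: 10
  Seq1 vs Seq3: 5
  Seq1 vs Seq4: 5
  Seq2 vs Seq3: 12
  Seq2 vs Seq4: 13
  Seq3 vs Seq4: 8
The largest is 13 mismatches, between Seq2 and Seq4; p = 13/20 = 0.650.

0.650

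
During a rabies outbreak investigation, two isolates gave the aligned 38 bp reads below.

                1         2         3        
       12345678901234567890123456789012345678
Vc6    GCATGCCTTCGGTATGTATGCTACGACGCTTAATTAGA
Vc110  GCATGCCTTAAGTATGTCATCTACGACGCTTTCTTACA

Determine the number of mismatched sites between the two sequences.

8

Mismatches occur at site 10 (C→A), site 11 (G→A), site 18 (A→C), site 19 (T→A), site 20 (G→T), site 32 (A→T), site 33 (A→C), site 37 (G→C).
That gives 8 mismatches out of 38 aligned sites, so the Hamming distance is 8.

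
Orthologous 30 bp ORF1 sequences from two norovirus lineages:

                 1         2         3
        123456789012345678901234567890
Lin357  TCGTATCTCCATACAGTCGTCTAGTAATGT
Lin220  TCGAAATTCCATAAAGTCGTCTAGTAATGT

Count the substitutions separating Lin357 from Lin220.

The sequences differ at positions 4 (T/A), 6 (T/A), 7 (C/T), 14 (C/A).
That gives 4 mismatches out of 30 aligned sites, so the Hamming distance is 4.

4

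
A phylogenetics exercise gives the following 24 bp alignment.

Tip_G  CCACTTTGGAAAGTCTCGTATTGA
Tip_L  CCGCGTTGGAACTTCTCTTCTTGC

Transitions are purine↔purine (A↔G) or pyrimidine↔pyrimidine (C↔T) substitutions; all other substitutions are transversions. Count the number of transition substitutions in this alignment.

Mismatches occur at site 3 (A/G, transition), site 5 (T/G, transversion), site 12 (A/C, transversion), site 13 (G/T, transversion), site 18 (G/T, transversion), site 20 (A/C, transversion), site 24 (A/C, transversion).
Of the 7 differences, 1 transition and 6 transversions, so the answer is 1.

1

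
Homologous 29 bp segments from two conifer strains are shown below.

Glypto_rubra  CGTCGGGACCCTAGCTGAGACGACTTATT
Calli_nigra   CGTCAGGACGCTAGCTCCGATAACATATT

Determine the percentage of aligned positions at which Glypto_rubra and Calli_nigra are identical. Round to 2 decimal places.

75.86%

Differing sites — 5:G/A; 10:C/G; 17:G/C; 18:A/C; 21:C/T; 22:G/A; 25:T/A.
22 of the 29 sites match, so the percent identity is 22/29 × 100 = 75.86%.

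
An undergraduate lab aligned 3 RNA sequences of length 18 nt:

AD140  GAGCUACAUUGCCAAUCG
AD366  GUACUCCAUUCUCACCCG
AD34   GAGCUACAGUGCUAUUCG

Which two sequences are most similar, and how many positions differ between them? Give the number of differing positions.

3

Pairwise Hamming distances:
  AD140 vs AD366: 7
  AD140 vs AD34: 3
  AD366 vs AD34: 9
The smallest is 3, between AD140 and AD34.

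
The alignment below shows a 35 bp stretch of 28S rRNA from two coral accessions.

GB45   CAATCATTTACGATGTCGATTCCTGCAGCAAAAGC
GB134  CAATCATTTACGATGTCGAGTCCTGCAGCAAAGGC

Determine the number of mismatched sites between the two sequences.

Mismatches occur at site 20 (T↔G), site 33 (A↔G).
That gives 2 mismatches out of 35 aligned sites, so the Hamming distance is 2.

2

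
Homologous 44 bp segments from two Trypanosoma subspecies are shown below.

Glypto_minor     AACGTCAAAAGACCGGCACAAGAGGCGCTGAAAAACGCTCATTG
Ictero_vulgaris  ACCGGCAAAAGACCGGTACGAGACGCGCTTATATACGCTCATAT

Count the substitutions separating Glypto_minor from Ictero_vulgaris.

10

Differing sites — 2:A/C; 5:T/G; 17:C/T; 20:A/G; 24:G/C; 30:G/T; 32:A/T; 34:A/T; 43:T/A; 44:G/T.
That gives 10 mismatches out of 44 aligned sites, so the Hamming distance is 10.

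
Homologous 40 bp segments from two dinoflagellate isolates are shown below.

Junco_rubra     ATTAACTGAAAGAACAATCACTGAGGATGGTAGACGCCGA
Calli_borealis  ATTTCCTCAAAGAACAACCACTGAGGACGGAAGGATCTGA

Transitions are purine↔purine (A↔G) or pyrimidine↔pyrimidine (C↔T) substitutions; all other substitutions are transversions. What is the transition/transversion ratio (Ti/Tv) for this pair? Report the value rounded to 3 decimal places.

0.667

The sequences differ at positions 4 (A/T, transversion), 5 (A/C, transversion), 8 (G/C, transversion), 18 (T/C, transition), 28 (T/C, transition), 31 (T/A, transversion), 34 (A/G, transition), 35 (C/A, transversion), 36 (G/T, transversion), 38 (C/T, transition).
Of the 10 differences, 4 transitions and 6 transversions, so Ti/Tv = 4/6 = 0.667.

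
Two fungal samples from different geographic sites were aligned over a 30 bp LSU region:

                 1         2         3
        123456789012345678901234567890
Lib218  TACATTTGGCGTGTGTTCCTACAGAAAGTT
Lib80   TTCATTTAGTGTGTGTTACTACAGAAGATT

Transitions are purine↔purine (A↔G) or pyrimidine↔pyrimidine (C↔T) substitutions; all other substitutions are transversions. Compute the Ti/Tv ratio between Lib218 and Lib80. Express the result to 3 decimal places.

2.000

The sequences differ at positions 2 (A/T, transversion), 8 (G/A, transition), 10 (C/T, transition), 18 (C/A, transversion), 27 (A/G, transition), 28 (G/A, transition).
Of the 6 differences, 4 transitions and 2 transversions, so Ti/Tv = 4/2 = 2.000.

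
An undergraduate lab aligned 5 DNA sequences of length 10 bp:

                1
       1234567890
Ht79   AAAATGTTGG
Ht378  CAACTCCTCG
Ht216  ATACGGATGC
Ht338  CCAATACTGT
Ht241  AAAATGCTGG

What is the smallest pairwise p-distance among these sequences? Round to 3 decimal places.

0.100

Pairwise Hamming distances:
  Ht79 vs Ht378: 5
  Ht79 vs Ht216: 5
  Ht79 vs Ht338: 5
  Ht79 vs Ht241: 1
  Ht378 vs Ht216: 7
  Ht378 vs Ht338: 5
  Ht378 vs Ht241: 4
  Ht216 vs Ht338: 7
  Ht216 vs Ht241: 5
  Ht338 vs Ht241: 4
The smallest is 1 mismatch, between Ht79 and Ht241; p = 1/10 = 0.100.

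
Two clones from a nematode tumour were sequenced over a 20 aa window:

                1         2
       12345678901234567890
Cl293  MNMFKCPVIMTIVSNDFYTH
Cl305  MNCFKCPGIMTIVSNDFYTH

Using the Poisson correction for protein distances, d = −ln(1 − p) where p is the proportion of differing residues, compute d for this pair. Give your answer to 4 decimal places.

0.1054

The sequences differ at positions 3 (M/C), 8 (V/G).
p = 2/20 = 0.100000.
d = −ln(1 − 0.100000) = −ln(0.900000) = 0.1054.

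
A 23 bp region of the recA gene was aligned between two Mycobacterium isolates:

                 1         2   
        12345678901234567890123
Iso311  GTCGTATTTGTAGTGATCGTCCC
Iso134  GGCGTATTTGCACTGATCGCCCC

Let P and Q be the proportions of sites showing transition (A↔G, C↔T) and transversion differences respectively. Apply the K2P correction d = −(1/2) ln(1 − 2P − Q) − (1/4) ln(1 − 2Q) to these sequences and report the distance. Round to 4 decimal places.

0.1989

Differing sites — 2:T/G (Tv); 11:T/C (Ti); 13:G/C (Tv); 20:T/C (Ti).
Of the 4 differences, 2 transitions and 2 transversions over 23 sites: P = 2/23 = 0.086957, Q = 2/23 = 0.086957.
d = −0.5·ln(0.739129) − 0.25·ln(0.826086) = −0.5·(-0.302283) − 0.25·(-0.191056) = 0.1989.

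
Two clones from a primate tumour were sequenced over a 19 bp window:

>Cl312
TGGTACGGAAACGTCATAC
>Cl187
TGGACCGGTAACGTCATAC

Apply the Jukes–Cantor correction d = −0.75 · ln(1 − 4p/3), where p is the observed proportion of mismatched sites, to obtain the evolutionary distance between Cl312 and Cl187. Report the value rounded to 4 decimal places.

0.1773

Mismatches occur at site 4 (T/A), site 5 (A/C), site 9 (A/T).
p = 3/19 = 0.157895.
d = −0.75 · ln(1 − (4/3)·0.157895) = −0.75 · ln(0.789473) = −0.75 · (-0.236390) = 0.1773.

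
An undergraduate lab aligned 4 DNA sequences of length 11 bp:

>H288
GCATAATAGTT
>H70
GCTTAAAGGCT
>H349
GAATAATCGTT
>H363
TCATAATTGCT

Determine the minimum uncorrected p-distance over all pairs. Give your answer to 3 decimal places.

0.182

Pairwise Hamming distances:
  H288 vs H70: 4
  H288 vs H349: 2
  H288 vs H363: 3
  H70 vs H349: 5
  H70 vs H363: 4
  H349 vs H363: 4
The smallest is 2 mismatches, between H288 and H349; p = 2/11 = 0.182.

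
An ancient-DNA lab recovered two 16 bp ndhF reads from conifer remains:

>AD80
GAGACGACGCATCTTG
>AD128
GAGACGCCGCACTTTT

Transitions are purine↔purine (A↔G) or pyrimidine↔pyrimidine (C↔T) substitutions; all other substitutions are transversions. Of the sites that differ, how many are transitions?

The sequences differ at positions 7 (A/C, transversion), 12 (T/C, transition), 13 (C/T, transition), 16 (G/T, transversion).
Of the 4 differences, 2 transitions and 2 transversions, so the answer is 2.

2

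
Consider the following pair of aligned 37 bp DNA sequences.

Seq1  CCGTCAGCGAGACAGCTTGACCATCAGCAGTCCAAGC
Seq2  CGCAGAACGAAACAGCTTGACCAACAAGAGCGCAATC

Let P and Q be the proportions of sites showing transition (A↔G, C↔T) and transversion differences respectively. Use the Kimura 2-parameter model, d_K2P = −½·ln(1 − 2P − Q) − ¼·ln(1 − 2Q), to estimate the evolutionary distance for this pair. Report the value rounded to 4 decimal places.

0.4248

Mismatches occur at site 2 (C/G, transversion), site 3 (G/C, transversion), site 4 (T/A, transversion), site 5 (C/G, transversion), site 7 (G/A, transition), site 11 (G/A, transition), site 24 (T/A, transversion), site 27 (G/A, transition), site 28 (C/G, transversion), site 31 (T/C, transition), site 32 (C/G, transversion), site 36 (G/T, transversion).
Of the 12 differences, 4 transitions and 8 transversions over 37 sites: P = 4/37 = 0.108108, Q = 8/37 = 0.216216.
d = −0.5·ln(0.567568) − 0.25·ln(0.567568) = −0.5·(-0.566395) − 0.25·(-0.566395) = 0.4248.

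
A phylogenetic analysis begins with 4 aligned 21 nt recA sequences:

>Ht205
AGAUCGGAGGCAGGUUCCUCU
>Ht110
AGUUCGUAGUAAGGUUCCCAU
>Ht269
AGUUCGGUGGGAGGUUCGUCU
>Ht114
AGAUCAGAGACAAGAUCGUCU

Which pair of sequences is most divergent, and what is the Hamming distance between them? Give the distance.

Pairwise Hamming distances:
  Ht205 vs Ht110: 6
  Ht205 vs Ht269: 4
  Ht205 vs Ht114: 5
  Ht110 vs Ht269: 7
  Ht110 vs Ht114: 10
  Ht269 vs Ht114: 7
The largest is 10, between Ht110 and Ht114.

10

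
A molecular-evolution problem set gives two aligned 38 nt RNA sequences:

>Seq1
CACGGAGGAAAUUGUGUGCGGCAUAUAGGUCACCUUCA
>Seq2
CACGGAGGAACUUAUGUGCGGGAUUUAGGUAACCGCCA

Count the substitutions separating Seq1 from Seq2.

7

Differing sites — 11:A/C; 14:G/A; 22:C/G; 25:A/U; 31:C/A; 35:U/G; 36:U/C.
That gives 7 mismatches out of 38 aligned sites, so the Hamming distance is 7.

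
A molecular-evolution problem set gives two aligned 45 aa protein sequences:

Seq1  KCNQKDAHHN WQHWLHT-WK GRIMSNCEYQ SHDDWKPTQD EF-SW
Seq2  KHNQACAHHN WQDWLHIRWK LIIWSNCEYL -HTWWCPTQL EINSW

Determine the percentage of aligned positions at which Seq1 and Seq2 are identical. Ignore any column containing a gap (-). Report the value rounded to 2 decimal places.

Excluding the 3 gap columns leaves 42 comparable sites.
Mismatches occur at site 2 (C↔H), site 5 (K↔A), site 6 (D↔C), site 13 (H↔D), site 17 (T↔I), site 21 (G↔L), site 22 (R↔I), site 24 (M↔W), site 30 (Q↔L), site 33 (D↔T), site 34 (D↔W), site 36 (K↔C), site 40 (D↔L), site 42 (F↔I).
28 of the 42 comparable sites match, so the percent identity is 28/42 × 100 = 66.67%.

66.67%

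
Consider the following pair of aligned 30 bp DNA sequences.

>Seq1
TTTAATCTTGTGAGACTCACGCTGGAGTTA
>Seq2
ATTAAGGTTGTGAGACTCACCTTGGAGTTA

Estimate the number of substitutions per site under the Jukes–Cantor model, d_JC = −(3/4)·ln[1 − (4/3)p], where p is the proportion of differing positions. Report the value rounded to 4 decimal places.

Mismatches occur at site 1 (T↔A), site 6 (T↔G), site 7 (C↔G), site 21 (G↔C), site 22 (C↔T).
p = 5/30 = 0.166667.
d = −0.75 · ln(1 − (4/3)·0.166667) = −0.75 · ln(0.777777) = −0.75 · (-0.251315) = 0.1885.

0.1885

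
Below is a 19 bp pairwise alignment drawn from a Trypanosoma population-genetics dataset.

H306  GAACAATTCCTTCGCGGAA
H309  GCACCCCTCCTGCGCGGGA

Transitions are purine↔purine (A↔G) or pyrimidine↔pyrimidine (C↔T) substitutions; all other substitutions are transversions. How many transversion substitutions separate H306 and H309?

4

Differing sites — 2:A/C (Tv); 5:A/C (Tv); 6:A/C (Tv); 7:T/C (Ti); 12:T/G (Tv); 18:A/G (Ti).
Of the 6 differences, 2 transitions and 4 transversions, so the answer is 4.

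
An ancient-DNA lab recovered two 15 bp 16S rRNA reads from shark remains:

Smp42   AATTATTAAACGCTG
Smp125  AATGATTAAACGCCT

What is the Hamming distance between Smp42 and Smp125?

The sequences differ at positions 4 (T/G), 14 (T/C), 15 (G/T).
That gives 3 mismatches out of 15 aligned sites, so the Hamming distance is 3.

3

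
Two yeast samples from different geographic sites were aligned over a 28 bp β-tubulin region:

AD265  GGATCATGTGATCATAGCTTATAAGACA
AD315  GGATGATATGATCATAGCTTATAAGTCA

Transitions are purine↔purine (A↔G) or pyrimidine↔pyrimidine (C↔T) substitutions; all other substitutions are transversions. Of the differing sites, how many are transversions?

Mismatches occur at site 5 (C/G, transversion), site 8 (G/A, transition), site 26 (A/T, transversion).
Of the 3 differences, 1 transition and 2 transversions, so the answer is 2.

2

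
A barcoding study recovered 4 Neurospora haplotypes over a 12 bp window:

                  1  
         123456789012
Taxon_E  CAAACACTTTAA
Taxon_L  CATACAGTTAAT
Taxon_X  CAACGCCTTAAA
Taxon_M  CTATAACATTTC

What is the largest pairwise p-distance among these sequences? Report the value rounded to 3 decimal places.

0.750

Pairwise Hamming distances:
  Taxon_E vs Taxon_L: 4
  Taxon_E vs Taxon_X: 4
  Taxon_E vs Taxon_M: 6
  Taxon_L vs Taxon_X: 6
  Taxon_L vs Taxon_M: 9
  Taxon_X vs Taxon_M: 8
The largest is 9 mismatches, between Taxon_L and Taxon_M; p = 9/12 = 0.750.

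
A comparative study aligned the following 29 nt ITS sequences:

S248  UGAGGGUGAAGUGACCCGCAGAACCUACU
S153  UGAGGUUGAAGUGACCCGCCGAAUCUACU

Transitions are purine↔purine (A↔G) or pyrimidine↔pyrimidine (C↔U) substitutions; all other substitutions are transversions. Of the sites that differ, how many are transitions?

Differing sites — 6:G/U (Tv); 20:A/C (Tv); 24:C/U (Ti).
Of the 3 differences, 1 transition and 2 transversions, so the answer is 1.

1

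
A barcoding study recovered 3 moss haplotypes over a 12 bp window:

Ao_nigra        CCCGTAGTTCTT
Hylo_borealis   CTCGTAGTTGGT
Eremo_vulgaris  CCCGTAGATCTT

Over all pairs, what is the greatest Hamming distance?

4

Pairwise Hamming distances:
  Ao_nigra vs Hylo_borealis: 3
  Ao_nigra vs Eremo_vulgaris: 1
  Hylo_borealis vs Eremo_vulgaris: 4
The largest is 4, between Hylo_borealis and Eremo_vulgaris.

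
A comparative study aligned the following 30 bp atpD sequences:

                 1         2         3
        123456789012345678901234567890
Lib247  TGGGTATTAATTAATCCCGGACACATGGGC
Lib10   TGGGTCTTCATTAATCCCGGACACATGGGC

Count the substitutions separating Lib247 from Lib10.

Differing sites — 6:A/C; 9:A/C.
That gives 2 mismatches out of 30 aligned sites, so the Hamming distance is 2.

2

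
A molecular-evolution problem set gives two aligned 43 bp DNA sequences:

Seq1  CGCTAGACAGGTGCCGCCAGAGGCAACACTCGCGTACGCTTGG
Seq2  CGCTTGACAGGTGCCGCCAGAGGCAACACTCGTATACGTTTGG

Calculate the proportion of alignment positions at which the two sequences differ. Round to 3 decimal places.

Differing sites — 5:A/T; 33:C/T; 34:G/A; 39:C/T.
There are 4 differences over 43 sites, so p = 4/43 = 0.093.

0.093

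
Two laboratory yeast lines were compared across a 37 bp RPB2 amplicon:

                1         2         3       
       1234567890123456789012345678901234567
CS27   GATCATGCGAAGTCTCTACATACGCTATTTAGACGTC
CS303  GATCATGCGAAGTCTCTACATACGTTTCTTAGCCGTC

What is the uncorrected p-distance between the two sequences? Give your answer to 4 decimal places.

0.1081

Mismatches occur at site 25 (C/T), site 27 (A/T), site 28 (T/C), site 33 (A/C).
There are 4 differences over 37 sites, so p = 4/37 = 0.1081.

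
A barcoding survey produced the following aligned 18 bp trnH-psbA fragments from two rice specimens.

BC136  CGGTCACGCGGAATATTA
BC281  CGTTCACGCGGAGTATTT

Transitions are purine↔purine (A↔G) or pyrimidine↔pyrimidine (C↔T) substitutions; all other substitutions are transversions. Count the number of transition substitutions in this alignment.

Differing sites — 3:G/T (Tv); 13:A/G (Ti); 18:A/T (Tv).
Of the 3 differences, 1 transition and 2 transversions, so the answer is 1.

1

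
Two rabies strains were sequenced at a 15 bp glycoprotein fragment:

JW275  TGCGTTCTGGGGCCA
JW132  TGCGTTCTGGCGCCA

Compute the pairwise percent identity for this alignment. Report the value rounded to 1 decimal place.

93.3%

Differing sites — 11:G/C.
14 of the 15 sites match, so the percent identity is 14/15 × 100 = 93.3%.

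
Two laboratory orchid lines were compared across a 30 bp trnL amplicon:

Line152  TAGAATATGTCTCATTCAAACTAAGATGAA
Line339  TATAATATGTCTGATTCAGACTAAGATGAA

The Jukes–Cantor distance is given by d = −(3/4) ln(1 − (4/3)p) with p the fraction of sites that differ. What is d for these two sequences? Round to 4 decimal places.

0.1073

The sequences differ at positions 3 (G/T), 13 (C/G), 19 (A/G).
p = 3/30 = 0.100000.
d = −0.75 · ln(1 − (4/3)·0.100000) = −0.75 · ln(0.866667) = −0.75 · (-0.143100) = 0.1073.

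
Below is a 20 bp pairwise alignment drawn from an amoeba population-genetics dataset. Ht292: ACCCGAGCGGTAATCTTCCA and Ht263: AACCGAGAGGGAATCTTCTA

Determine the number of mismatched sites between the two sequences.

The sequences differ at positions 2 (C/A), 8 (C/A), 11 (T/G), 19 (C/T).
That gives 4 mismatches out of 20 aligned sites, so the Hamming distance is 4.

4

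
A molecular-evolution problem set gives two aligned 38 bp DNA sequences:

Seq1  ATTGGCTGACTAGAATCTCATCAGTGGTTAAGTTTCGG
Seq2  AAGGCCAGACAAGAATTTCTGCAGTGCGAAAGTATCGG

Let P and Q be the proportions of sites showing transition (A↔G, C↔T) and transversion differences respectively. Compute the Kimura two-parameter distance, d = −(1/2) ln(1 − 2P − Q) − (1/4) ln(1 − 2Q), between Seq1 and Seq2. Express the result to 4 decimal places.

0.4256

Differing sites — 2:T/A (Tv); 3:T/G (Tv); 5:G/C (Tv); 7:T/A (Tv); 11:T/A (Tv); 17:C/T (Ti); 20:A/T (Tv); 21:T/G (Tv); 27:G/C (Tv); 28:T/G (Tv); 29:T/A (Tv); 34:T/A (Tv).
Of the 12 differences, 1 transition and 11 transversions over 38 sites: P = 1/38 = 0.026316, Q = 11/38 = 0.289474.
d = −0.5·ln(0.657894) − 0.25·ln(0.421052) = −0.5·(-0.418711) − 0.25·(-0.864999) = 0.4256.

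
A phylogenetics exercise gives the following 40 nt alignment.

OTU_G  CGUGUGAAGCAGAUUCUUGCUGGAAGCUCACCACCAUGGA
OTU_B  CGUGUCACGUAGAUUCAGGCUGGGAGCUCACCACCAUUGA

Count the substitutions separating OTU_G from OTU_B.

7

Differing sites — 6:G/C; 8:A/C; 10:C/U; 17:U/A; 18:U/G; 24:A/G; 38:G/U.
That gives 7 mismatches out of 40 aligned sites, so the Hamming distance is 7.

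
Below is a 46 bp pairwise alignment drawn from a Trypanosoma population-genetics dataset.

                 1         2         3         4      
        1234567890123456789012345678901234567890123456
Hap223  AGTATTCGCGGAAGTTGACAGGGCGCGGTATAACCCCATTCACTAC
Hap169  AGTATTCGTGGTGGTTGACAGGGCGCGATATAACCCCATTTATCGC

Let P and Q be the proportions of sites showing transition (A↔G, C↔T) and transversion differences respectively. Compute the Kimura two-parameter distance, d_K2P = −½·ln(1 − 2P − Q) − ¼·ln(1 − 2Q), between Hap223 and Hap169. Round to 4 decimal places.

0.2084

Differing sites — 9:C/T (Ti); 12:A/T (Tv); 13:A/G (Ti); 28:G/A (Ti); 41:C/T (Ti); 43:C/T (Ti); 44:T/C (Ti); 45:A/G (Ti).
Of the 8 differences, 7 transitions and 1 transversion over 46 sites: P = 7/46 = 0.152174, Q = 1/46 = 0.021739.
d = −0.5·ln(0.673913) − 0.25·ln(0.956522) = −0.5·(-0.394654) − 0.25·(-0.044451) = 0.2084.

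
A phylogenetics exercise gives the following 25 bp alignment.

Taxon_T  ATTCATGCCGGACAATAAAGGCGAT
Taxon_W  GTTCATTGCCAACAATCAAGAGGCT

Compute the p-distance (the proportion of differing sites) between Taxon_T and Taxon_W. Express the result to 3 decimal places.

0.360

Mismatches occur at site 1 (A/G), site 7 (G/T), site 8 (C/G), site 10 (G/C), site 11 (G/A), site 17 (A/C), site 21 (G/A), site 22 (C/G), site 24 (A/C).
There are 9 differences over 25 sites, so p = 9/25 = 0.360.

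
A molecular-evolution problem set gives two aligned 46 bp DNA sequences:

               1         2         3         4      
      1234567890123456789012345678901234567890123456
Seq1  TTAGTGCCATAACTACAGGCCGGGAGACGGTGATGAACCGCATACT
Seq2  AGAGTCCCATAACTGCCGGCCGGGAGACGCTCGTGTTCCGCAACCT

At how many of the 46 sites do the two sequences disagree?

12

Mismatches occur at site 1 (T/A), site 2 (T/G), site 6 (G/C), site 15 (A/G), site 17 (A/C), site 30 (G/C), site 32 (G/C), site 33 (A/G), site 36 (A/T), site 37 (A/T), site 43 (T/A), site 44 (A/C).
That gives 12 mismatches out of 46 aligned sites, so the Hamming distance is 12.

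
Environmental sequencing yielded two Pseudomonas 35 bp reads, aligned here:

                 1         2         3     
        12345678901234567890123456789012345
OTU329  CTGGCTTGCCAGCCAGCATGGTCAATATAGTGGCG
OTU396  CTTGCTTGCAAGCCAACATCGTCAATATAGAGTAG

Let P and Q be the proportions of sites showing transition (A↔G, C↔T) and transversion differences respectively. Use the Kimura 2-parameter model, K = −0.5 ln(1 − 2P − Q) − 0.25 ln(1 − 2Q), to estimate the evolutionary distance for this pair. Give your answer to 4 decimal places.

0.2347

The sequences differ at positions 3 (G/T, transversion), 10 (C/A, transversion), 16 (G/A, transition), 20 (G/C, transversion), 31 (T/A, transversion), 33 (G/T, transversion), 34 (C/A, transversion).
Of the 7 differences, 1 transition and 6 transversions over 35 sites: P = 1/35 = 0.028571, Q = 6/35 = 0.171429.
d = −0.5·ln(0.771429) − 0.25·ln(0.657142) = −0.5·(-0.259511) − 0.25·(-0.419855) = 0.2347.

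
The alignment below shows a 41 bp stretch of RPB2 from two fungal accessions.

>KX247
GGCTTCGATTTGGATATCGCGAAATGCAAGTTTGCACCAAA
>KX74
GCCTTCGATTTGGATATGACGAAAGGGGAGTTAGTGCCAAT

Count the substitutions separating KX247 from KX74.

The sequences differ at positions 2 (G/C), 18 (C/G), 19 (G/A), 25 (T/G), 27 (C/G), 28 (A/G), 33 (T/A), 35 (C/T), 36 (A/G), 41 (A/T).
That gives 10 mismatches out of 41 aligned sites, so the Hamming distance is 10.

10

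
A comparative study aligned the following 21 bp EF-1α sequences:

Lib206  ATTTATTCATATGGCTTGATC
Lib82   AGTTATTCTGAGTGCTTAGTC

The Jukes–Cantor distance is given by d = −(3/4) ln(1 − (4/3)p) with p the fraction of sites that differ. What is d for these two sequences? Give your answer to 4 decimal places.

0.4408

The sequences differ at positions 2 (T/G), 9 (A/T), 10 (T/G), 12 (T/G), 13 (G/T), 18 (G/A), 19 (A/G).
p = 7/21 = 0.333333.
d = −0.75 · ln(1 − (4/3)·0.333333) = −0.75 · ln(0.555556) = −0.75 · (-0.587786) = 0.4408.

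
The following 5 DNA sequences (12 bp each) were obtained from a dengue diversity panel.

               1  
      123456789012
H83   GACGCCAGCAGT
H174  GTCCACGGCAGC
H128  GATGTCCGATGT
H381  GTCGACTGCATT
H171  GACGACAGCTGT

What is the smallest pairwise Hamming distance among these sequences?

2

Pairwise Hamming distances:
  H83 vs H174: 5
  H83 vs H128: 5
  H83 vs H381: 4
  H83 vs H171: 2
  H174 vs H128: 8
  H174 vs H381: 4
  H174 vs H171: 5
  H128 vs H381: 7
  H128 vs H171: 4
  H381 vs H171: 4
The smallest is 2, between H83 and H171.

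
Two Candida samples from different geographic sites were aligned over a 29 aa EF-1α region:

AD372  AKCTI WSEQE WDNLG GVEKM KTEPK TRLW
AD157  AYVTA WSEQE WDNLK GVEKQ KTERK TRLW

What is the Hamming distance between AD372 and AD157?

6

Differing sites — 2:K/Y; 3:C/V; 5:I/A; 15:G/K; 20:M/Q; 24:P/R.
That gives 6 mismatches out of 29 aligned sites, so the Hamming distance is 6.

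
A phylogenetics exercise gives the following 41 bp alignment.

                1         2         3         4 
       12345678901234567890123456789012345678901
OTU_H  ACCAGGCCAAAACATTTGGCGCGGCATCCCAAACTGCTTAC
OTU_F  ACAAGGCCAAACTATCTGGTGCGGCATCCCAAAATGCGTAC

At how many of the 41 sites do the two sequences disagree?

7

The sequences differ at positions 3 (C/A), 12 (A/C), 13 (C/T), 16 (T/C), 20 (C/T), 34 (C/A), 38 (T/G).
That gives 7 mismatches out of 41 aligned sites, so the Hamming distance is 7.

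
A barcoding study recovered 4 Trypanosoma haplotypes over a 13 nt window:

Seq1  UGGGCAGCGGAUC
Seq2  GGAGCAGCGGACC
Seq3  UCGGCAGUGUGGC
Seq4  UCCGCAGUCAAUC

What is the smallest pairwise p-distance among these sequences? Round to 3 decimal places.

0.231

Pairwise Hamming distances:
  Seq1 vs Seq2: 3
  Seq1 vs Seq3: 5
  Seq1 vs Seq4: 5
  Seq2 vs Seq3: 7
  Seq2 vs Seq4: 7
  Seq3 vs Seq4: 5
The smallest is 3 mismatches, between Seq1 and Seq2; p = 3/13 = 0.231.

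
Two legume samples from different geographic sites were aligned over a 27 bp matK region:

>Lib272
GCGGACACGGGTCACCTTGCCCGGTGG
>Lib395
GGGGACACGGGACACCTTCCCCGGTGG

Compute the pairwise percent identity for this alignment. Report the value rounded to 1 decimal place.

Differing sites — 2:C/G; 12:T/A; 19:G/C.
24 of the 27 sites match, so the percent identity is 24/27 × 100 = 88.9%.

88.9%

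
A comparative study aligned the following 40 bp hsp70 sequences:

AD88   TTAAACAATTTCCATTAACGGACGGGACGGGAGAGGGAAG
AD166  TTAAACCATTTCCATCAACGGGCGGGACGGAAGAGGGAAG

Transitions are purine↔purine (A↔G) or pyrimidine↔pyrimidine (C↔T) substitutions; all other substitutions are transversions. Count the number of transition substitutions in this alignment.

3

The sequences differ at positions 7 (A/C, transversion), 16 (T/C, transition), 22 (A/G, transition), 31 (G/A, transition).
Of the 4 differences, 3 transitions and 1 transversion, so the answer is 3.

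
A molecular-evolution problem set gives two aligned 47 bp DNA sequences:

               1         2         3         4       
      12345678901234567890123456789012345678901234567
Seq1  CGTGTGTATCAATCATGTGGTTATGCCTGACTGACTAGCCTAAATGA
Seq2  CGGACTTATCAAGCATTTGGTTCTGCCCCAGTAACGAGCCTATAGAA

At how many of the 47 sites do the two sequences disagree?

15

Mismatches occur at site 3 (T↔G), site 4 (G↔A), site 5 (T↔C), site 6 (G↔T), site 13 (T↔G), site 17 (G↔T), site 23 (A↔C), site 28 (T↔C), site 29 (G↔C), site 31 (C↔G), site 33 (G↔A), site 36 (T↔G), site 43 (A↔T), site 45 (T↔G), site 46 (G↔A).
That gives 15 mismatches out of 47 aligned sites, so the Hamming distance is 15.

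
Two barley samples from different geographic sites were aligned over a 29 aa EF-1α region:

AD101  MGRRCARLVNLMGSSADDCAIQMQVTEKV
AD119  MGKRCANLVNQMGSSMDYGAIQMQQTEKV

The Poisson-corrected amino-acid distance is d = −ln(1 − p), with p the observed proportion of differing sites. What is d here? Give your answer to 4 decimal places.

0.2763

The sequences differ at positions 3 (R/K), 7 (R/N), 11 (L/Q), 16 (A/M), 18 (D/Y), 19 (C/G), 25 (V/Q).
p = 7/29 = 0.241379.
d = −ln(1 − 0.241379) = −ln(0.758621) = 0.2763.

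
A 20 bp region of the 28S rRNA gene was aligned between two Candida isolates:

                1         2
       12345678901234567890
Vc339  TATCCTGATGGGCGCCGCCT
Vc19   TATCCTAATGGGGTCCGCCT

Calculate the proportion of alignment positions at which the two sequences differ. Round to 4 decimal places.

The sequences differ at positions 7 (G/A), 13 (C/G), 14 (G/T).
There are 3 differences over 20 sites, so p = 3/20 = 0.1500.

0.1500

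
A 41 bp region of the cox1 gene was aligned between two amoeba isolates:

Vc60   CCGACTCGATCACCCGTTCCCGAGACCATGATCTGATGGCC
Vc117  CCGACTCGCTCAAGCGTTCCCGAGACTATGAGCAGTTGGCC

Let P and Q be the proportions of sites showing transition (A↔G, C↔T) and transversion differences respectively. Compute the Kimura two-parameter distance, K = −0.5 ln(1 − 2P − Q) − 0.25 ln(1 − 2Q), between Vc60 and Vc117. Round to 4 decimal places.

Mismatches occur at site 9 (A↔C, transversion), site 13 (C↔A, transversion), site 14 (C↔G, transversion), site 27 (C↔T, transition), site 32 (T↔G, transversion), site 34 (T↔A, transversion), site 36 (A↔T, transversion).
Of the 7 differences, 1 transition and 6 transversions over 41 sites: P = 1/41 = 0.024390, Q = 6/41 = 0.146341.
d = −0.5·ln(0.804879) − 0.25·ln(0.707318) = −0.5·(-0.217063) − 0.25·(-0.346275) = 0.1951.

0.1951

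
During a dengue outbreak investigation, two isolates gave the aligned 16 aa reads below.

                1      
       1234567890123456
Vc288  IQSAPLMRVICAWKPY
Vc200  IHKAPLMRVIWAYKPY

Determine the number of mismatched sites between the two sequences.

The sequences differ at positions 2 (Q/H), 3 (S/K), 11 (C/W), 13 (W/Y).
That gives 4 mismatches out of 16 aligned sites, so the Hamming distance is 4.

4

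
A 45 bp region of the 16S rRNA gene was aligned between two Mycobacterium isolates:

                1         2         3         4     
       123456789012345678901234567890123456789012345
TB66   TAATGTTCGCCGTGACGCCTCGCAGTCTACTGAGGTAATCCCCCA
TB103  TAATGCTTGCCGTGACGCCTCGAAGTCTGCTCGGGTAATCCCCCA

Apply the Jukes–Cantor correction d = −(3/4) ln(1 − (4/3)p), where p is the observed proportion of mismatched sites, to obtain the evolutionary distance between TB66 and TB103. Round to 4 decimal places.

Differing sites — 6:T/C; 8:C/T; 23:C/A; 29:A/G; 32:G/C; 33:A/G.
p = 6/45 = 0.133333.
d = −0.75 · ln(1 − (4/3)·0.133333) = −0.75 · ln(0.822223) = −0.75 · (-0.195744) = 0.1468.

0.1468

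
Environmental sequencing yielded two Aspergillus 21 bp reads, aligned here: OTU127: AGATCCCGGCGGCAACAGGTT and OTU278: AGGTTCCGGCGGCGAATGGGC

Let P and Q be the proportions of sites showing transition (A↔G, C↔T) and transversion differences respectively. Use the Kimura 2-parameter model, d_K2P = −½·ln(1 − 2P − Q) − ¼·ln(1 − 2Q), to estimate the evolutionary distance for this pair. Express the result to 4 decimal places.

Mismatches occur at site 3 (A↔G, transition), site 5 (C↔T, transition), site 14 (A↔G, transition), site 16 (C↔A, transversion), site 17 (A↔T, transversion), site 20 (T↔G, transversion), site 21 (T↔C, transition).
Of the 7 differences, 4 transitions and 3 transversions over 21 sites: P = 4/21 = 0.190476, Q = 3/21 = 0.142857.
d = −0.5·ln(0.476191) − 0.25·ln(0.714286) = −0.5·(-0.741936) − 0.25·(-0.336472) = 0.4551.

0.4551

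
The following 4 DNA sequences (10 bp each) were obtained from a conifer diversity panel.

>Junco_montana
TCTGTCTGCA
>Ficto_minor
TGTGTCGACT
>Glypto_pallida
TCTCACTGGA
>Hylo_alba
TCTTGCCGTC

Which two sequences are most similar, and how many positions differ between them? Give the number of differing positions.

3

Pairwise Hamming distances:
  Junco_montana vs Ficto_minor: 4
  Junco_montana vs Glypto_pallida: 3
  Junco_montana vs Hylo_alba: 5
  Ficto_minor vs Glypto_pallida: 7
  Ficto_minor vs Hylo_alba: 7
  Glypto_pallida vs Hylo_alba: 5
The smallest is 3, between Junco_montana and Glypto_pallida.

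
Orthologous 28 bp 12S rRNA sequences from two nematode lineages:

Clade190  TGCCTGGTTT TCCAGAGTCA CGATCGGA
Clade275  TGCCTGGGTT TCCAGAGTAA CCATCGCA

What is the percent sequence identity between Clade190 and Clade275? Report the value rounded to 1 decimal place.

Mismatches occur at site 8 (T/G), site 19 (C/A), site 22 (G/C), site 27 (G/C).
24 of the 28 sites match, so the percent identity is 24/28 × 100 = 85.7%.

85.7%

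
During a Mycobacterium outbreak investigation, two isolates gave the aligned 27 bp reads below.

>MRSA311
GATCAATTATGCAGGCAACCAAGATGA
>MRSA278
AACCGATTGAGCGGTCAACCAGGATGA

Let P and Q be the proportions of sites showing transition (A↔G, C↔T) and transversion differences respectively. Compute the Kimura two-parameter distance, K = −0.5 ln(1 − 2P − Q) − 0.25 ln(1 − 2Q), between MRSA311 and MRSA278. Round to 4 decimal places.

Mismatches occur at site 1 (G/A, transition), site 3 (T/C, transition), site 5 (A/G, transition), site 9 (A/G, transition), site 10 (T/A, transversion), site 13 (A/G, transition), site 15 (G/T, transversion), site 22 (A/G, transition).
Of the 8 differences, 6 transitions and 2 transversions over 27 sites: P = 6/27 = 0.222222, Q = 2/27 = 0.074074.
d = −0.5·ln(0.481482) − 0.25·ln(0.851852) = −0.5·(-0.730886) − 0.25·(-0.160342) = 0.4055.

0.4055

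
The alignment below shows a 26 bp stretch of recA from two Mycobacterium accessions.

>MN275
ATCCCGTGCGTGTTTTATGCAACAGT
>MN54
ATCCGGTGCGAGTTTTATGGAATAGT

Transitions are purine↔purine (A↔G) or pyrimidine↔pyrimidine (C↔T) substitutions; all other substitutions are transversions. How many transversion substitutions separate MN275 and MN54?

Mismatches occur at site 5 (C↔G, transversion), site 11 (T↔A, transversion), site 20 (C↔G, transversion), site 23 (C↔T, transition).
Of the 4 differences, 1 transition and 3 transversions, so the answer is 3.

3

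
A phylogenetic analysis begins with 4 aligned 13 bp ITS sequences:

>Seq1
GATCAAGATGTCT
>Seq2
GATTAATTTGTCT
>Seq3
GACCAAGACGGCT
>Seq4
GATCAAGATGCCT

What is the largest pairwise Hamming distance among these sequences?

6

Pairwise Hamming distances:
  Seq1 vs Seq2: 3
  Seq1 vs Seq3: 3
  Seq1 vs Seq4: 1
  Seq2 vs Seq3: 6
  Seq2 vs Seq4: 4
  Seq3 vs Seq4: 3
The largest is 6, between Seq2 and Seq3.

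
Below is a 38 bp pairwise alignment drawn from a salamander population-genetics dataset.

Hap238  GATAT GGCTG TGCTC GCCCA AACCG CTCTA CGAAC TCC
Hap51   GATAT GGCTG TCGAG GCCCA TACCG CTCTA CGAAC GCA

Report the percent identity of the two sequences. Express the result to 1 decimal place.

81.6%

Mismatches occur at site 12 (G→C), site 13 (C→G), site 14 (T→A), site 15 (C→G), site 21 (A→T), site 36 (T→G), site 38 (C→A).
31 of the 38 sites match, so the percent identity is 31/38 × 100 = 81.6%.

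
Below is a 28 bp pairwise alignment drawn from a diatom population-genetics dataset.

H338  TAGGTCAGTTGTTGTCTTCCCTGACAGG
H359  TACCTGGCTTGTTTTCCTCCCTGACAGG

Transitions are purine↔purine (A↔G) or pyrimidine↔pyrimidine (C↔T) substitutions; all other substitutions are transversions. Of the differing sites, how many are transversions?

The sequences differ at positions 3 (G/C, transversion), 4 (G/C, transversion), 6 (C/G, transversion), 7 (A/G, transition), 8 (G/C, transversion), 14 (G/T, transversion), 17 (T/C, transition).
Of the 7 differences, 2 transitions and 5 transversions, so the answer is 5.

5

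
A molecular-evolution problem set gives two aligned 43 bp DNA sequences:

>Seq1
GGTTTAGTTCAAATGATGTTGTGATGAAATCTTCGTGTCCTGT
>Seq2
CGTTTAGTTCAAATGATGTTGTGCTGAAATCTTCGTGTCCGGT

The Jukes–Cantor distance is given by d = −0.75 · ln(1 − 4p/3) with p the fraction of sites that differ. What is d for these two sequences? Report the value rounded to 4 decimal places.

0.0732

Differing sites — 1:G/C; 24:A/C; 41:T/G.
p = 3/43 = 0.069767.
d = −0.75 · ln(1 − (4/3)·0.069767) = −0.75 · ln(0.906977) = −0.75 · (-0.097638) = 0.0732.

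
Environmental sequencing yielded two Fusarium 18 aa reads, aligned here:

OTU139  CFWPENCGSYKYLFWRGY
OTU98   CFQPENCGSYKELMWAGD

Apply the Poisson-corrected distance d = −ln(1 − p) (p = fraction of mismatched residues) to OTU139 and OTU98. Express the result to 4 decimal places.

The sequences differ at positions 3 (W/Q), 12 (Y/E), 14 (F/M), 16 (R/A), 18 (Y/D).
p = 5/18 = 0.277778.
d = −ln(1 − 0.277778) = −ln(0.722222) = 0.3254.

0.3254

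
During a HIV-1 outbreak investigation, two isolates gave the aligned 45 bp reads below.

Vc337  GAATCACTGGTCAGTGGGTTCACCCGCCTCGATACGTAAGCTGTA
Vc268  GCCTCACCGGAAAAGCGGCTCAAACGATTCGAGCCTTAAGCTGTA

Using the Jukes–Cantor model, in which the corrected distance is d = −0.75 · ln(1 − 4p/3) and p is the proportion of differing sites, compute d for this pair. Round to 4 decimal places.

0.4819

Differing sites — 2:A/C; 3:A/C; 8:T/C; 11:T/A; 12:C/A; 14:G/A; 15:T/G; 16:G/C; 19:T/C; 23:C/A; 24:C/A; 27:C/A; 28:C/T; 33:T/G; 34:A/C; 36:G/T.
p = 16/45 = 0.355556.
d = −0.75 · ln(1 − (4/3)·0.355556) = −0.75 · ln(0.525925) = −0.75 · (-0.642597) = 0.4819.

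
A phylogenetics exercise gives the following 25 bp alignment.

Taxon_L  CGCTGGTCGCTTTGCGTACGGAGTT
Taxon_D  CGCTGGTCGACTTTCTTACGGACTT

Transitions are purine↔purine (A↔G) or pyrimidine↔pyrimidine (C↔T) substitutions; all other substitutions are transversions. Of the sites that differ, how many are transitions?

1

The sequences differ at positions 10 (C/A, transversion), 11 (T/C, transition), 14 (G/T, transversion), 16 (G/T, transversion), 23 (G/C, transversion).
Of the 5 differences, 1 transition and 4 transversions, so the answer is 1.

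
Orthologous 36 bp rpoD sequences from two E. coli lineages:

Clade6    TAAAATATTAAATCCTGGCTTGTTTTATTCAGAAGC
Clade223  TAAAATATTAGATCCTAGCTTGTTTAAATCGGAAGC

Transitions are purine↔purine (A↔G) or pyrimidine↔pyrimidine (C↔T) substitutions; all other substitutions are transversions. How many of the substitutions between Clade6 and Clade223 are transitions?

Mismatches occur at site 11 (A/G, transition), site 17 (G/A, transition), site 26 (T/A, transversion), site 28 (T/A, transversion), site 31 (A/G, transition).
Of the 5 differences, 3 transitions and 2 transversions, so the answer is 3.

3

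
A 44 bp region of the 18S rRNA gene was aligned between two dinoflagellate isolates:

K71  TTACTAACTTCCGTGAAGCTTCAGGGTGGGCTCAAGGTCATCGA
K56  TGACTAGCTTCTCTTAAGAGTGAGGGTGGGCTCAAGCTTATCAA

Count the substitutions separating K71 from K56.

The sequences differ at positions 2 (T/G), 7 (A/G), 12 (C/T), 13 (G/C), 15 (G/T), 19 (C/A), 20 (T/G), 22 (C/G), 37 (G/C), 39 (C/T), 43 (G/A).
That gives 11 mismatches out of 44 aligned sites, so the Hamming distance is 11.

11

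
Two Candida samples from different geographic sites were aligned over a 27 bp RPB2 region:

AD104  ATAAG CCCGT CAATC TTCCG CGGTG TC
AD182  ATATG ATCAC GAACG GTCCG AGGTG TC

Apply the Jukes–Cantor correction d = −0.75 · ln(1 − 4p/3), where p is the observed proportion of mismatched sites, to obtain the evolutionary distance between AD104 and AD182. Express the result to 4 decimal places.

The sequences differ at positions 4 (A/T), 6 (C/A), 7 (C/T), 9 (G/A), 10 (T/C), 11 (C/G), 14 (T/C), 15 (C/G), 16 (T/G), 21 (C/A).
p = 10/27 = 0.370370.
d = −0.75 · ln(1 − (4/3)·0.370370) = −0.75 · ln(0.506173) = −0.75 · (-0.680877) = 0.5107.

0.5107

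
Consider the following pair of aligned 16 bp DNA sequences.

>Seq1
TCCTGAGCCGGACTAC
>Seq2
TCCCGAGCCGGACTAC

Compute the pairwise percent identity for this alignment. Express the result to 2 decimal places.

93.75%

A single mismatch occurs at site 4 (T/C).
15 of the 16 sites match, so the percent identity is 15/16 × 100 = 93.75%.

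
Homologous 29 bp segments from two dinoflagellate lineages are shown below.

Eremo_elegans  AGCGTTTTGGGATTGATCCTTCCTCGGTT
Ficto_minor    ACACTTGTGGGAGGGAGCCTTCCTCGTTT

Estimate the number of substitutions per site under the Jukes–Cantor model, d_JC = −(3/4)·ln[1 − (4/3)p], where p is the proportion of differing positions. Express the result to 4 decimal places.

Differing sites — 2:G/C; 3:C/A; 4:G/C; 7:T/G; 13:T/G; 14:T/G; 17:T/G; 27:G/T.
p = 8/29 = 0.275862.
d = −0.75 · ln(1 − (4/3)·0.275862) = −0.75 · ln(0.632184) = −0.75 · (-0.458575) = 0.3439.

0.3439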